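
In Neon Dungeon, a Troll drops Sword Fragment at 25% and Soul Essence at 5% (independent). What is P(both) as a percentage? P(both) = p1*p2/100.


For independent events, P(both) = P(A) * P(B)
= 25% * 5%
= 125 / 100 %
= 1.25%

1.25%


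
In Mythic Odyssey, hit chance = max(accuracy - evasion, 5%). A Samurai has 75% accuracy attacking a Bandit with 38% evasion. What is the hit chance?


accuracy - evasion = 75 - 38 = 37
Apply floor: max(37, 5) = 37
Hit chance = 37%

37%


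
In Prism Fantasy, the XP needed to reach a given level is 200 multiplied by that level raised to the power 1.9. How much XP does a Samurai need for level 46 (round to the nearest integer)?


XP = 200 * level^1.9
Substitute level = 46:
XP = 200 * 46^1.9
= 200 * 1442.9121
= 288582

288582 XP


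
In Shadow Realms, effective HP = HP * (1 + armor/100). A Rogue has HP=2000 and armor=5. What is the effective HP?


EHP = 2000 * (1 + 5/100)
= 2000 * (1 + 0.05)
= 2000 * 1.05
= 2100.0

2100.0 EHP


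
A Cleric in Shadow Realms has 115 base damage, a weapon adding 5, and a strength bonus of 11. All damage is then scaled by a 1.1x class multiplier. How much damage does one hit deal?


Sum base + weapon + str = 115 + 5 + 11 = 131
Multiply by 1.1:
131 * 1.1 = 144.1

144.1 damage


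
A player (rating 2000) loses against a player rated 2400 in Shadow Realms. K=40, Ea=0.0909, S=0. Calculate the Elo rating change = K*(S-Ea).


Elo update: delta = K * (S - Ea), where S = 0 (loses)
S - Ea = 0 - 0.0909 = -0.0909
Rating change = 40 * -0.0909
= -3.64

-3.64 rating points


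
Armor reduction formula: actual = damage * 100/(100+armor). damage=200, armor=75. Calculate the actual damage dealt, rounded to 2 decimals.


actual = 200 * 100 / (100 + 75)
= 200 * 100 / 175
= 20000 / 175
= 114.29

114.29 damage


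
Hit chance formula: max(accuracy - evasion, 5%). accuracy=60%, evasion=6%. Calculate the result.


accuracy - evasion = 60 - 6 = 54
Apply floor: max(54, 5) = 54
Hit chance = 54%

54%


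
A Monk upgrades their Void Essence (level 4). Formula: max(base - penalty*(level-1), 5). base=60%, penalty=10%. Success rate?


raw_rate = 60 - 10 * (4 - 1)
= 60 - 10 * 3
= 60 - 30
= 30
Apply floor: max(30, 5) = 30%

30%


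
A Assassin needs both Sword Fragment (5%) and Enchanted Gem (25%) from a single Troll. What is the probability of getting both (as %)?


For independent events, P(both) = P(A) * P(B)
= 5% * 25%
= 125 / 100 %
= 1.25%

1.25%


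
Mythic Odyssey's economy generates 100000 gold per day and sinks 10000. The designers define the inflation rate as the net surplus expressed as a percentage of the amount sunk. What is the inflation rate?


Net gold = 100000 - 10000 = 90000
Inflation rate = net / sunk * 100 = 90000 / 10000 * 100
= 9.0 * 100
= 900.00%

900.00%


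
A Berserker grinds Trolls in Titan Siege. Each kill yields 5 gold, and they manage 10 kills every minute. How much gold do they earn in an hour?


Gold per minute = 5 * 10 = 50
Gold per hour = 50 * 60 = 3000

3000 gold/hour


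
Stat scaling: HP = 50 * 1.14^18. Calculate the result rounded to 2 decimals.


value = base * growth^level
= 50 * 1.14^18
= 50 * 10.575169
= 528.76

528.76 HP


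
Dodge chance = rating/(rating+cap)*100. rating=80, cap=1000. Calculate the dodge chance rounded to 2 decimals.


dodge% = 80 / (80 + 1000) * 100
= 80 / 1080 * 100
= 0.074074 * 100
= 7.41%

7.41%


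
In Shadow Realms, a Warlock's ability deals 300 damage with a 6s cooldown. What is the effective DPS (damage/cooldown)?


DPS = damage / cooldown
= 300 / 6
= 50.00

50.00 DPS


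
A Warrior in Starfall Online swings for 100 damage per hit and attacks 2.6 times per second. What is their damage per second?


DPS = damage * attack_speed
= 100 * 2.6
= 260.0

260.0 DPS


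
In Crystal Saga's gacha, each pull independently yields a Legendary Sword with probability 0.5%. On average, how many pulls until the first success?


Expected pulls for a geometric distribution = 1/p = 100 / rate%
= 100 / 0.5
= 200.0

200.0 pulls


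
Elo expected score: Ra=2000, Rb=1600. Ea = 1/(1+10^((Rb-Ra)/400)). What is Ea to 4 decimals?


Elo expected score: Ea = 1/(1 + 10^((Rb-Ra)/400))
Rb - Ra = 1600 - 2000 = -400
(Rb-Ra)/400 = -400/400 = -1.0
10^-1.0 = 0.1
Ea = 1/(1 + 0.1) = 1/1.1 = 0.9091

0.9091


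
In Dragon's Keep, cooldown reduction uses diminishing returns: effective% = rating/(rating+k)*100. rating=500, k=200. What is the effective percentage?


effective% = rating / (rating + k) * 100
= 500 / (500 + 200) * 100
= 500 / 700 * 100
= 0.714286 * 100
= 71.43%

71.43%


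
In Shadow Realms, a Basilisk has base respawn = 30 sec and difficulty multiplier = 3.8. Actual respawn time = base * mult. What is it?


Respawn time = base * multiplier
= 30 * 3.8
= 114.0 seconds

114.0 seconds


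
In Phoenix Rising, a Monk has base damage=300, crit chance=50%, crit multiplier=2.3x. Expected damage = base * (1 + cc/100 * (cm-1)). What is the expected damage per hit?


E[dmg] = base * (1 + crit_chance * (crit_mult - 1))
cc as decimal = 50/100 = 0.5
cm - 1 = 2.3 - 1 = 1.3
Bonus factor = 0.5 * 1.3 = 0.65
Total multiplier = 1 + 0.65 = 1.65
Expected damage = 300 * 1.65 = 495.00

495.00 damage


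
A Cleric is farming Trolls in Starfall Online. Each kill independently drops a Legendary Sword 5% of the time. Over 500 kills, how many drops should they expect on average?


Expected drops = kills * (drop_rate / 100)
= 500 * (5 / 100)
= 500 * 0.05
= 25.0

25.0 drops


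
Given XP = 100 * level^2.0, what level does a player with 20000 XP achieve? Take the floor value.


XP = 100 * level^2.0, so level = (XP / 100)^(1/2.0)
= (20000 / 100)^(1/2.0)
= 200.0^0.5
= 14.1421
Floor: level = 14

level 14


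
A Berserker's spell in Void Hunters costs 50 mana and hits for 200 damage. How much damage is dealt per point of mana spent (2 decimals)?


Efficiency = damage / mana
= 200 / 50
= 4.00

4.00 dmg/mana


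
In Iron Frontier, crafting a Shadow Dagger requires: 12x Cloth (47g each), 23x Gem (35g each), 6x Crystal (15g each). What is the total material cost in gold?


Cost breakdown:
  Cloth: 12 * 47 = 564
  Gem: 23 * 35 = 805
  Crystal: 6 * 15 = 90
Total = 564 + 805 + 90 = 1459

1459 gold


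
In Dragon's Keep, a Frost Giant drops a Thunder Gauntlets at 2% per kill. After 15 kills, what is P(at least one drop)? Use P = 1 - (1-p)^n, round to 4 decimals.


P(at least one) = 1 - P(none) = 1 - (1-p)^n
p = 2/100 = 0.02
1 - p = 0.98
(1 - p)^15 = 0.98^15 = 0.738569
P(at least one) = 1 - 0.738569 = 0.2614

0.2614


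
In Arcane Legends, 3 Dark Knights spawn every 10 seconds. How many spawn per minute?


Spawns per minute = count * (60 / interval)
= 3 * (60 / 10)
= 3 * 6.0
= 18.0

18.0 per minute


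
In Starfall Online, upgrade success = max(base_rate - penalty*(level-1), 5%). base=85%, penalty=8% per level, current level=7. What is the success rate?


raw_rate = 85 - 8 * (7 - 1)
= 85 - 8 * 6
= 85 - 48
= 37
Apply floor: max(37, 5) = 37%

37%


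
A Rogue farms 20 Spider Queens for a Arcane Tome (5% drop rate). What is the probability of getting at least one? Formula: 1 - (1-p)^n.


P(at least one) = 1 - P(none) = 1 - (1-p)^n
p = 5/100 = 0.05
1 - p = 0.95
(1 - p)^20 = 0.95^20 = 0.358486
P(at least one) = 1 - 0.358486 = 0.6415

0.6415


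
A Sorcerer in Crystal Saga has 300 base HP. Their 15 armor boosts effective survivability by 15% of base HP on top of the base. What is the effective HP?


EHP = 300 * (1 + 15/100)
= 300 * (1 + 0.15)
= 300 * 1.15
= 345.0

345.0 EHP


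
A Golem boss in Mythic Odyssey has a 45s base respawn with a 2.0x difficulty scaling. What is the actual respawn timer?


Respawn time = base * multiplier
= 45 * 2.0
= 90.0 seconds

90.0 seconds


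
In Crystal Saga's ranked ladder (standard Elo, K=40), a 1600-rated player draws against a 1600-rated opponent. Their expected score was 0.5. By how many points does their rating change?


Elo update: delta = K * (S - Ea), where S = 0.5 (draws)
S - Ea = 0.5 - 0.5 = 0.0
Rating change = 40 * 0.0
= 0.00

0.00 rating points


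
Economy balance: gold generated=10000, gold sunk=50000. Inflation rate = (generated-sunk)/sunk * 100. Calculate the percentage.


Net gold = 10000 - 50000 = -40000
Inflation rate = net / sunk * 100 = -40000 / 50000 * 100
= -0.8 * 100
= -80.00%

-80.00%


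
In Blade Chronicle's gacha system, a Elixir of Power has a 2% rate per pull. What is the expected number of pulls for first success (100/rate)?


Expected pulls for a geometric distribution = 1/p = 100 / rate%
= 100 / 2
= 50.0

50.0 pulls


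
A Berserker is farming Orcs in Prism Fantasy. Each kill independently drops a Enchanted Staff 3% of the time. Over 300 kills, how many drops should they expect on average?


Expected drops = kills * (drop_rate / 100)
= 300 * (3 / 100)
= 300 * 0.03
= 9.0

9.0 drops


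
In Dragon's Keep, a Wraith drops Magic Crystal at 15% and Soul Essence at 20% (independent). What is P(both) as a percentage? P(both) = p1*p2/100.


For independent events, P(both) = P(A) * P(B)
= 15% * 20%
= 300 / 100 %
= 3.0%

3.0%


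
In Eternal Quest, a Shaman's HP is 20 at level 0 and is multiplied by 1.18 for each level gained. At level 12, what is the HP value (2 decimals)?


value = base * growth^level
= 20 * 1.18^12
= 20 * 7.287593
= 145.75

145.75 HP


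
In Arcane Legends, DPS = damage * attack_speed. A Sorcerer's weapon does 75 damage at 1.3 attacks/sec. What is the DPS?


DPS = damage * attack_speed
= 75 * 1.3
= 97.5

97.5 DPS


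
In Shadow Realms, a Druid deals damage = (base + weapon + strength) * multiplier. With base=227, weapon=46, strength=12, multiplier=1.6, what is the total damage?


Sum base + weapon + str = 227 + 46 + 12 = 285
Multiply by 1.6:
285 * 1.6 = 456.0

456.0 damage


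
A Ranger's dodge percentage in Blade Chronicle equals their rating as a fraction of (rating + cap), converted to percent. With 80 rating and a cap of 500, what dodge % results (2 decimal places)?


dodge% = 80 / (80 + 500) * 100
= 80 / 580 * 100
= 0.137931 * 100
= 13.79%

13.79%


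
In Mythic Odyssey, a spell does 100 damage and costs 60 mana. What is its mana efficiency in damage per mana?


Efficiency = damage / mana
= 100 / 60
= 1.67

1.67 dmg/mana


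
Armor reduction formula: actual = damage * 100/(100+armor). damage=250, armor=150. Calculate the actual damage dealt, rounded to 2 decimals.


actual = 250 * 100 / (100 + 150)
= 250 * 100 / 250
= 25000 / 250
= 100.00

100.00 damage


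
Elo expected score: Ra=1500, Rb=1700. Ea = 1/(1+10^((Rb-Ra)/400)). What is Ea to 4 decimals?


Elo expected score: Ea = 1/(1 + 10^((Rb-Ra)/400))
Rb - Ra = 1700 - 1500 = 200
(Rb-Ra)/400 = 200/400 = 0.5
10^0.5 = 3.162278
Ea = 1/(1 + 3.162278) = 1/4.162278 = 0.2403

0.2403


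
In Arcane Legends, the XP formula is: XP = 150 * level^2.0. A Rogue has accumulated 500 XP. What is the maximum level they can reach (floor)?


XP = 150 * level^2.0, so level = (XP / 150)^(1/2.0)
= (500 / 150)^(1/2.0)
= 3.3333^0.5
= 1.8257
Floor: level = 1

level 1


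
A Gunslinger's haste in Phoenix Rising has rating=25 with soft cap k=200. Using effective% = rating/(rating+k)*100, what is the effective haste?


effective% = rating / (rating + k) * 100
= 25 / (25 + 200) * 100
= 25 / 225 * 100
= 0.111111 * 100
= 11.11%

11.11%


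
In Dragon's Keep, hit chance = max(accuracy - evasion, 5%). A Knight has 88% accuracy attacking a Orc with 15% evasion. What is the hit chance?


accuracy - evasion = 88 - 15 = 73
Apply floor: max(73, 5) = 73
Hit chance = 73%

73%


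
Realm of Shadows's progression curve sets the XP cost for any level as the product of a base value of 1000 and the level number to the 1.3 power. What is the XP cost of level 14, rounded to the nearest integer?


XP = 1000 * level^1.3
Substitute level = 14:
XP = 1000 * 14^1.3
= 1000 * 30.9006
= 30901

30901 XP


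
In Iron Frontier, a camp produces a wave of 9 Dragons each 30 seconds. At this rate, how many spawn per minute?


Spawns per minute = count * (60 / interval)
= 9 * (60 / 30)
= 9 * 2.0
= 18.0

18.0 per minute


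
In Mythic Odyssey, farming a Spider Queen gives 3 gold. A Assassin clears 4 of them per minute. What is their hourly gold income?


Gold per minute = 3 * 4 = 12
Gold per hour = 12 * 60 = 720

720 gold/hour


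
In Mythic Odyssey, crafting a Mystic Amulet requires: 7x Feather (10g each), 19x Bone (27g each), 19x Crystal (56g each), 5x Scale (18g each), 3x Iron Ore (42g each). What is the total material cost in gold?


Cost breakdown:
  Feather: 7 * 10 = 70
  Bone: 19 * 27 = 513
  Crystal: 19 * 56 = 1064
  Scale: 5 * 18 = 90
  Iron Ore: 3 * 42 = 126
Total = 70 + 513 + 1064 + 90 + 126 = 1863

1863 gold


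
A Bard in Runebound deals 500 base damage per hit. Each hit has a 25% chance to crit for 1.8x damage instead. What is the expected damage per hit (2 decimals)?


E[dmg] = base * (1 + crit_chance * (crit_mult - 1))
cc as decimal = 25/100 = 0.25
cm - 1 = 1.8 - 1 = 0.8
Bonus factor = 0.25 * 0.8 = 0.2
Total multiplier = 1 + 0.2 = 1.2
Expected damage = 500 * 1.2 = 600.00

600.00 damage


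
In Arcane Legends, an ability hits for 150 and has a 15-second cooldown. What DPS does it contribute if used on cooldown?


DPS = damage / cooldown
= 150 / 15
= 10.00

10.00 DPS


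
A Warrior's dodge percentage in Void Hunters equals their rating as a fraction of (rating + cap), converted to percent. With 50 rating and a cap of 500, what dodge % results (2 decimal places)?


dodge% = 50 / (50 + 500) * 100
= 50 / 550 * 100
= 0.090909 * 100
= 9.09%

9.09%


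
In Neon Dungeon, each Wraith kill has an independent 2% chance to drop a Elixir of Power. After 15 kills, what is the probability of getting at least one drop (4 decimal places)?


P(at least one) = 1 - P(none) = 1 - (1-p)^n
p = 2/100 = 0.02
1 - p = 0.98
(1 - p)^15 = 0.98^15 = 0.738569
P(at least one) = 1 - 0.738569 = 0.2614

0.2614


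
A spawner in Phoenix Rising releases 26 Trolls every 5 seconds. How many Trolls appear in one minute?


Spawns per minute = count * (60 / interval)
= 26 * (60 / 5)
= 26 * 12.0
= 312.0

312.0 per minute


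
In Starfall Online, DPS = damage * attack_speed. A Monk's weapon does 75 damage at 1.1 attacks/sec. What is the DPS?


DPS = damage * attack_speed
= 75 * 1.1
= 82.5

82.5 DPS


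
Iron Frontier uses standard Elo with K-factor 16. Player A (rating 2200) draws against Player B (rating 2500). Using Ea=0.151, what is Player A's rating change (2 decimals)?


Elo update: delta = K * (S - Ea), where S = 0.5 (draws)
S - Ea = 0.5 - 0.151 = 0.349
Rating change = 16 * 0.349
= 5.58

5.58 rating points


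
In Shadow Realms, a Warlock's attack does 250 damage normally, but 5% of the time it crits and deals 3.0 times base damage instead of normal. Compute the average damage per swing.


E[dmg] = base * (1 + crit_chance * (crit_mult - 1))
cc as decimal = 5/100 = 0.05
cm - 1 = 3.0 - 1 = 2.0
Bonus factor = 0.05 * 2.0 = 0.1
Total multiplier = 1 + 0.1 = 1.1
Expected damage = 250 * 1.1 = 275.00

275.00 damage


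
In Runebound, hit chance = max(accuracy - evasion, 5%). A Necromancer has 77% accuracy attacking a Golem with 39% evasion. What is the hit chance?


accuracy - evasion = 77 - 39 = 38
Apply floor: max(38, 5) = 38
Hit chance = 38%

38%


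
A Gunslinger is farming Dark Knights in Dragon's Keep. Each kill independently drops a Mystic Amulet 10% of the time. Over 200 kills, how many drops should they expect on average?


Expected drops = kills * (drop_rate / 100)
= 200 * (10 / 100)
= 200 * 0.1
= 20.0

20.0 drops


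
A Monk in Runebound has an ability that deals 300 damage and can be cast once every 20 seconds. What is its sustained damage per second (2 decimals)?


DPS = damage / cooldown
= 300 / 20
= 15.00

15.00 DPS


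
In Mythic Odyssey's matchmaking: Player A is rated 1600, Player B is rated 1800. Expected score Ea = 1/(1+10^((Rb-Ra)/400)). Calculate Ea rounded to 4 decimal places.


Elo expected score: Ea = 1/(1 + 10^((Rb-Ra)/400))
Rb - Ra = 1800 - 1600 = 200
(Rb-Ra)/400 = 200/400 = 0.5
10^0.5 = 3.162278
Ea = 1/(1 + 3.162278) = 1/4.162278 = 0.2403

0.2403


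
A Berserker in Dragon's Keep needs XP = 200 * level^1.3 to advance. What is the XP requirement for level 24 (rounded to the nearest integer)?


XP = 200 * level^1.3
Substitute level = 24:
XP = 200 * 24^1.3
= 200 * 62.2694
= 12454

12454 XP


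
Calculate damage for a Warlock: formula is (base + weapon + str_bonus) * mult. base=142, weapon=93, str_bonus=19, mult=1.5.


Sum base + weapon + str = 142 + 93 + 19 = 254
Multiply by 1.5:
254 * 1.5 = 381.0

381.0 damage


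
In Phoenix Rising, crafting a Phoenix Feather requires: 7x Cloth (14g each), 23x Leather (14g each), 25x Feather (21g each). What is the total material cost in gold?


Cost breakdown:
  Cloth: 7 * 14 = 98
  Leather: 23 * 14 = 322
  Feather: 25 * 21 = 525
Total = 98 + 322 + 525 = 945

945 gold


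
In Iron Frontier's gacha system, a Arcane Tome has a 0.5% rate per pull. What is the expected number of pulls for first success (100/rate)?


Expected pulls for a geometric distribution = 1/p = 100 / rate%
= 100 / 0.5
= 200.0

200.0 pulls


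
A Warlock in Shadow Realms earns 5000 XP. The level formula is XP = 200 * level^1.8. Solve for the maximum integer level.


XP = 200 * level^1.8, so level = (XP / 200)^(1/1.8)
= (5000 / 200)^(1/1.8)
= 25.0^0.5556
= 5.9791
Floor: level = 5

level 5


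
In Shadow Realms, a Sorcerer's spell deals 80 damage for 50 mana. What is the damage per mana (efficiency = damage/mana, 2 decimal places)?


Efficiency = damage / mana
= 80 / 50
= 1.60

1.60 dmg/mana


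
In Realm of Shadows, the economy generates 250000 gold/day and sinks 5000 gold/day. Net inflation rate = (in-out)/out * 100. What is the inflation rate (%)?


Net gold = 250000 - 5000 = 245000
Inflation rate = net / sunk * 100 = 245000 / 5000 * 100
= 49.0 * 100
= 4900.00%

4900.00%


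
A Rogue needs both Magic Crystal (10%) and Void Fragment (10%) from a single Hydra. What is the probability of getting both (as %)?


For independent events, P(both) = P(A) * P(B)
= 10% * 10%
= 100 / 100 %
= 1.0%

1.0%


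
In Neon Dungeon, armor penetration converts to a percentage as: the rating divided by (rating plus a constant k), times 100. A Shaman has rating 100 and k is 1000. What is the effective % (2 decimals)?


effective% = rating / (rating + k) * 100
= 100 / (100 + 1000) * 100
= 100 / 1100 * 100
= 0.090909 * 100
= 9.09%

9.09%


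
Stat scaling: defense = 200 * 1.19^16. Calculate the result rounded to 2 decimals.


value = base * growth^level
= 200 * 1.19^16
= 200 * 16.17154
= 3234.31

3234.31 defense


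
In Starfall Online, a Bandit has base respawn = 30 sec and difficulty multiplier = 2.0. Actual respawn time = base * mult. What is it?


Respawn time = base * multiplier
= 30 * 2.0
= 60.0 seconds

60.0 seconds


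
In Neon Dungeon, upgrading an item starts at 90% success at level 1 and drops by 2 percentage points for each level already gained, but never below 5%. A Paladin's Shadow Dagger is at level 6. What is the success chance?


raw_rate = 90 - 2 * (6 - 1)
= 90 - 2 * 5
= 90 - 10
= 80
Apply floor: max(80, 5) = 80%

80%


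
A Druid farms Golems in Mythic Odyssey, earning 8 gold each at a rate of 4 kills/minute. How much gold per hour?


Gold per minute = 8 * 4 = 32
Gold per hour = 32 * 60 = 1920

1920 gold/hour


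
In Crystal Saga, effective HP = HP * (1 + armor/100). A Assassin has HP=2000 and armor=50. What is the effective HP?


EHP = 2000 * (1 + 50/100)
= 2000 * (1 + 0.5)
= 2000 * 1.5
= 3000.0

3000.0 EHP


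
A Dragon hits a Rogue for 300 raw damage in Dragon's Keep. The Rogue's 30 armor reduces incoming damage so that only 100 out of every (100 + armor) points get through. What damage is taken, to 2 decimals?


actual = 300 * 100 / (100 + 30)
= 300 * 100 / 130
= 30000 / 130
= 230.77

230.77 damage


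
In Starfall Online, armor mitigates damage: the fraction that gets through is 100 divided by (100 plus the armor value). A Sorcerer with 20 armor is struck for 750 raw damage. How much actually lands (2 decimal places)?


actual = 750 * 100 / (100 + 20)
= 750 * 100 / 120
= 75000 / 120
= 625.00

625.00 damage


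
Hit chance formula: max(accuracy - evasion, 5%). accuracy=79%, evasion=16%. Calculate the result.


accuracy - evasion = 79 - 16 = 63
Apply floor: max(63, 5) = 63
Hit chance = 63%

63%


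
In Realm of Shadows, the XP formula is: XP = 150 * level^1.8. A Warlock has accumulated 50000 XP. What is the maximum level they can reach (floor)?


XP = 150 * level^1.8, so level = (XP / 150)^(1/1.8)
= (50000 / 150)^(1/1.8)
= 333.3333^0.5556
= 25.2115
Floor: level = 25

level 25


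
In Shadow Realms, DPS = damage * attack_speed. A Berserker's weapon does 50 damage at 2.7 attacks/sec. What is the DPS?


DPS = damage * attack_speed
= 50 * 2.7
= 135.0

135.0 DPS


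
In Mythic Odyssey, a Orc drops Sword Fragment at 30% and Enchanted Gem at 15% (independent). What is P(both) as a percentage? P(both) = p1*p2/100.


For independent events, P(both) = P(A) * P(B)
= 30% * 15%
= 450 / 100 %
= 4.5%

4.5%


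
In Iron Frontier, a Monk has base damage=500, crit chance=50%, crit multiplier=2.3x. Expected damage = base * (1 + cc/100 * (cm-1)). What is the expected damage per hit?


E[dmg] = base * (1 + crit_chance * (crit_mult - 1))
cc as decimal = 50/100 = 0.5
cm - 1 = 2.3 - 1 = 1.3
Bonus factor = 0.5 * 1.3 = 0.65
Total multiplier = 1 + 0.65 = 1.65
Expected damage = 500 * 1.65 = 825.00

825.00 damage


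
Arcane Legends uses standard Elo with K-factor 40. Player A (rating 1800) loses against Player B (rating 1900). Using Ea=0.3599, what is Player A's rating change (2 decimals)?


Elo update: delta = K * (S - Ea), where S = 0 (loses)
S - Ea = 0 - 0.3599 = -0.3599
Rating change = 40 * -0.3599
= -14.40

-14.40 rating points


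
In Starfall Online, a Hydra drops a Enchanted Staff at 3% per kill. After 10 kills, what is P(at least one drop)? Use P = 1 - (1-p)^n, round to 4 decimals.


P(at least one) = 1 - P(none) = 1 - (1-p)^n
p = 3/100 = 0.03
1 - p = 0.97
(1 - p)^10 = 0.97^10 = 0.737424
P(at least one) = 1 - 0.737424 = 0.2626

0.2626


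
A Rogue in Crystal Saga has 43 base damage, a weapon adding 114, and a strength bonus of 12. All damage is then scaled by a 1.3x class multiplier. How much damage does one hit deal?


Sum base + weapon + str = 43 + 114 + 12 = 169
Multiply by 1.3:
169 * 1.3 = 219.7

219.7 damage


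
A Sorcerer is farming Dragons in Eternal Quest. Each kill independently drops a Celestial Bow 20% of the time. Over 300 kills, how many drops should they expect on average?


Expected drops = kills * (drop_rate / 100)
= 300 * (20 / 100)
= 300 * 0.2
= 60.0

60.0 drops


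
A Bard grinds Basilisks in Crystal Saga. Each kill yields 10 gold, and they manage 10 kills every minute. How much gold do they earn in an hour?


Gold per minute = 10 * 10 = 100
Gold per hour = 100 * 60 = 6000

6000 gold/hour


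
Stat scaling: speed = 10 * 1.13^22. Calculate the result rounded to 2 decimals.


value = base * growth^level
= 10 * 1.13^22
= 10 * 14.713831
= 147.14

147.14 speed


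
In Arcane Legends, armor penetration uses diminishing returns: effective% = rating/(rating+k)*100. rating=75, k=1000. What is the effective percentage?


effective% = rating / (rating + k) * 100
= 75 / (75 + 1000) * 100
= 75 / 1075 * 100
= 0.069767 * 100
= 6.98%

6.98%


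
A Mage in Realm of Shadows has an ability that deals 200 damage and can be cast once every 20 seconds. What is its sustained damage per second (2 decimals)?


DPS = damage / cooldown
= 200 / 20
= 10.00

10.00 DPS


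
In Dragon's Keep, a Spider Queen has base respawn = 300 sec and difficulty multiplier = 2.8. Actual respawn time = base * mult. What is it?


Respawn time = base * multiplier
= 300 * 2.8
= 840.0 seconds

840.0 seconds


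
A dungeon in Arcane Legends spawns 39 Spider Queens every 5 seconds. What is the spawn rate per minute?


Spawns per minute = count * (60 / interval)
= 39 * (60 / 5)
= 39 * 12.0
= 468.0

468.0 per minute


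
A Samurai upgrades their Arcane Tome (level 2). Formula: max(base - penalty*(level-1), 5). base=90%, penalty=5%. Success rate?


raw_rate = 90 - 5 * (2 - 1)
= 90 - 5 * 1
= 90 - 5
= 85
Apply floor: max(85, 5) = 85%

85%


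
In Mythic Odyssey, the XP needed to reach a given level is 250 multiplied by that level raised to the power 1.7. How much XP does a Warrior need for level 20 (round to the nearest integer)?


XP = 250 * level^1.7
Substitute level = 20:
XP = 250 * 20^1.7
= 250 * 162.8362
= 40709

40709 XP


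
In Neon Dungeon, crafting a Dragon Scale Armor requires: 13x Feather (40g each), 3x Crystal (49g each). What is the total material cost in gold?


Cost breakdown:
  Feather: 13 * 40 = 520
  Crystal: 3 * 49 = 147
Total = 520 + 147 = 667

667 gold


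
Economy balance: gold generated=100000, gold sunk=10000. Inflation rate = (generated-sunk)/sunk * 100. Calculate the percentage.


Net gold = 100000 - 10000 = 90000
Inflation rate = net / sunk * 100 = 90000 / 10000 * 100
= 9.0 * 100
= 900.00%

900.00%


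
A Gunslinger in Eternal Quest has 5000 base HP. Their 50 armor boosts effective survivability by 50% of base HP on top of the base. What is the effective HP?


EHP = 5000 * (1 + 50/100)
= 5000 * (1 + 0.5)
= 5000 * 1.5
= 7500.0

7500.0 EHP


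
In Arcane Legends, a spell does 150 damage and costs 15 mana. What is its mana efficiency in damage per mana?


Efficiency = damage / mana
= 150 / 15
= 10.00

10.00 dmg/mana


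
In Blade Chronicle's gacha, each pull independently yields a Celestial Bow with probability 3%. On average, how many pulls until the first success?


Expected pulls for a geometric distribution = 1/p = 100 / rate%
= 100 / 3
= 33.33

33.33 pulls


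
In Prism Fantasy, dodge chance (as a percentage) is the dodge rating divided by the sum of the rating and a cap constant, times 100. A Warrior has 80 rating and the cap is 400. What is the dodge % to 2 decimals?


dodge% = 80 / (80 + 400) * 100
= 80 / 480 * 100
= 0.166667 * 100
= 16.67%

16.67%


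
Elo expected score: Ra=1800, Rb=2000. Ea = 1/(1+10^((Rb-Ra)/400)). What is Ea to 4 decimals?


Elo expected score: Ea = 1/(1 + 10^((Rb-Ra)/400))
Rb - Ra = 2000 - 1800 = 200
(Rb-Ra)/400 = 200/400 = 0.5
10^0.5 = 3.162278
Ea = 1/(1 + 3.162278) = 1/4.162278 = 0.2403

0.2403


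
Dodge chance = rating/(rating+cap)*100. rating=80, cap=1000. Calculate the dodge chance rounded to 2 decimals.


dodge% = 80 / (80 + 1000) * 100
= 80 / 1080 * 100
= 0.074074 * 100
= 7.41%

7.41%


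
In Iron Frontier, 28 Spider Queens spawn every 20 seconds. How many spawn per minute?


Spawns per minute = count * (60 / interval)
= 28 * (60 / 20)
= 28 * 3.0
= 84.0

84.0 per minute


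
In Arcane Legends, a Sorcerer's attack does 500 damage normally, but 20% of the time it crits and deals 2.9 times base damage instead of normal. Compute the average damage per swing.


E[dmg] = base * (1 + crit_chance * (crit_mult - 1))
cc as decimal = 20/100 = 0.2
cm - 1 = 2.9 - 1 = 1.9
Bonus factor = 0.2 * 1.9 = 0.38
Total multiplier = 1 + 0.38 = 1.38
Expected damage = 500 * 1.38 = 690.00

690.00 damage


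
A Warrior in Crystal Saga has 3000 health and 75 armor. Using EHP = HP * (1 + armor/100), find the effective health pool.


EHP = 3000 * (1 + 75/100)
= 3000 * (1 + 0.75)
= 3000 * 1.75
= 5250.0

5250.0 EHP


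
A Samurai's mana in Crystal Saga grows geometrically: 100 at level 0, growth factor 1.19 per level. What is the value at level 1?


value = base * growth^level
= 100 * 1.19^1
= 100 * 1.19
= 119.00

119.00 mana


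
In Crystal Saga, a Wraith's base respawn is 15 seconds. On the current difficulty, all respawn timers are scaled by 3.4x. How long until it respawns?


Respawn time = base * multiplier
= 15 * 3.4
= 51.0 seconds

51.0 seconds


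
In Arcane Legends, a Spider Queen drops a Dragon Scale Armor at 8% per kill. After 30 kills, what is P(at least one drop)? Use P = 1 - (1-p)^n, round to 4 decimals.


P(at least one) = 1 - P(none) = 1 - (1-p)^n
p = 8/100 = 0.08
1 - p = 0.92
(1 - p)^30 = 0.92^30 = 0.081966
P(at least one) = 1 - 0.081966 = 0.9180

0.9180


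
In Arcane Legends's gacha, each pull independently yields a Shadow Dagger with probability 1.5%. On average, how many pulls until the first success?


Expected pulls for a geometric distribution = 1/p = 100 / rate%
= 100 / 1.5
= 66.67

66.67 pulls


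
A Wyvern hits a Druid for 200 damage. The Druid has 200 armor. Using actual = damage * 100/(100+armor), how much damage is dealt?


actual = 200 * 100 / (100 + 200)
= 200 * 100 / 300
= 20000 / 300
= 66.67

66.67 damage


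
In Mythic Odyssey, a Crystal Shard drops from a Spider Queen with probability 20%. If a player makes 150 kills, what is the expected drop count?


Expected drops = kills * (drop_rate / 100)
= 150 * (20 / 100)
= 150 * 0.2
= 30.0

30.0 drops


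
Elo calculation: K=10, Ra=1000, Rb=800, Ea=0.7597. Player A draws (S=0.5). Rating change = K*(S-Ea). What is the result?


Elo update: delta = K * (S - Ea), where S = 0.5 (draws)
S - Ea = 0.5 - 0.7597 = -0.2597
Rating change = 10 * -0.2597
= -2.60

-2.60 rating points


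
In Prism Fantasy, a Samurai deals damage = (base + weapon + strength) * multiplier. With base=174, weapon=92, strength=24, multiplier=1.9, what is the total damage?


Sum base + weapon + str = 174 + 92 + 24 = 290
Multiply by 1.9:
290 * 1.9 = 551.0

551.0 damage


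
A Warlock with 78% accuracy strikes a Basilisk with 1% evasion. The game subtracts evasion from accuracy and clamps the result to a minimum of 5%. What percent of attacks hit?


accuracy - evasion = 78 - 1 = 77
Apply floor: max(77, 5) = 77
Hit chance = 77%

77%


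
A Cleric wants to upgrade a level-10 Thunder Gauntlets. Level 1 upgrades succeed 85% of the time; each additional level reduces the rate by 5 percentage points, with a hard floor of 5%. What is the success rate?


raw_rate = 85 - 5 * (10 - 1)
= 85 - 5 * 9
= 85 - 45
= 40
Apply floor: max(40, 5) = 40%

40%


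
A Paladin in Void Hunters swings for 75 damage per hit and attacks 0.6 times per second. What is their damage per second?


DPS = damage * attack_speed
= 75 * 0.6
= 45.0

45.0 DPS


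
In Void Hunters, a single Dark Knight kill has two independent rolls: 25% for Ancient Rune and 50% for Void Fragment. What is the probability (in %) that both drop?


For independent events, P(both) = P(A) * P(B)
= 25% * 50%
= 1250 / 100 %
= 12.5%

12.5%


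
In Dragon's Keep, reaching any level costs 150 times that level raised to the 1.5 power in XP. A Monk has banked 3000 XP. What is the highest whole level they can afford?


XP = 150 * level^1.5, so level = (XP / 150)^(1/1.5)
= (3000 / 150)^(1/1.5)
= 20.0^0.6667
= 7.3681
Floor: level = 7

level 7


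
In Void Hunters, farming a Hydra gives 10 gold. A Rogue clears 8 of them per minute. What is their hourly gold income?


Gold per minute = 10 * 8 = 80
Gold per hour = 80 * 60 = 4800

4800 gold/hour


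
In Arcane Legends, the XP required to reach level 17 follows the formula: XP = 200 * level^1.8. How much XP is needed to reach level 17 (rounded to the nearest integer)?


XP = 200 * level^1.8
Substitute level = 17:
XP = 200 * 17^1.8
= 200 * 163.9865
= 32797

32797 XP


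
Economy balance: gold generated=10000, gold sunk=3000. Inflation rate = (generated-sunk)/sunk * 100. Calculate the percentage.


Net gold = 10000 - 3000 = 7000
Inflation rate = net / sunk * 100 = 7000 / 3000 * 100
= 2.333333 * 100
= 233.33%

233.33%


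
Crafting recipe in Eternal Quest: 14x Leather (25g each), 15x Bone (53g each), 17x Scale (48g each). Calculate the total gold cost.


Cost breakdown:
  Leather: 14 * 25 = 350
  Bone: 15 * 53 = 795
  Scale: 17 * 48 = 816
Total = 350 + 795 + 816 = 1961

1961 gold


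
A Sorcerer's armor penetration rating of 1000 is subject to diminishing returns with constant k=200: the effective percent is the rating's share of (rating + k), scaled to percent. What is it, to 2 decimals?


effective% = rating / (rating + k) * 100
= 1000 / (1000 + 200) * 100
= 1000 / 1200 * 100
= 0.833333 * 100
= 83.33%

83.33%


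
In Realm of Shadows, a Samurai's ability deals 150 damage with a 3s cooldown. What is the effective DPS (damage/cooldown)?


DPS = damage / cooldown
= 150 / 3
= 50.00

50.00 DPS


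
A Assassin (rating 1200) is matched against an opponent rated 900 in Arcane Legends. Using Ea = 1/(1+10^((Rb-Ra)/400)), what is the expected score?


Elo expected score: Ea = 1/(1 + 10^((Rb-Ra)/400))
Rb - Ra = 900 - 1200 = -300
(Rb-Ra)/400 = -300/400 = -0.75
10^-0.75 = 0.177828
Ea = 1/(1 + 0.177828) = 1/1.177828 = 0.8490

0.8490


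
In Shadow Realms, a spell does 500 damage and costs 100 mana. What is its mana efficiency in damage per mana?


Efficiency = damage / mana
= 500 / 100
= 5.00

5.00 dmg/mana


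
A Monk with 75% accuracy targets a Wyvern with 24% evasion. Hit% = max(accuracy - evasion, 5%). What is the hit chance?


accuracy - evasion = 75 - 24 = 51
Apply floor: max(51, 5) = 51
Hit chance = 51%

51%


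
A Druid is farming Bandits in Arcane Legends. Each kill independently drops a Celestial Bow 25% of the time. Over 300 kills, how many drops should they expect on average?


Expected drops = kills * (drop_rate / 100)
= 300 * (25 / 100)
= 300 * 0.25
= 75.0

75.0 drops


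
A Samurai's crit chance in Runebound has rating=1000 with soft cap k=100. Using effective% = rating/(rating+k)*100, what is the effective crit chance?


effective% = rating / (rating + k) * 100
= 1000 / (1000 + 100) * 100
= 1000 / 1100 * 100
= 0.909091 * 100
= 90.91%

90.91%


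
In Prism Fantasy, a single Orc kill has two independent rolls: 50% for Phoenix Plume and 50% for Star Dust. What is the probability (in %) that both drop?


For independent events, P(both) = P(A) * P(B)
= 50% * 50%
= 2500 / 100 %
= 25.0%

25.0%


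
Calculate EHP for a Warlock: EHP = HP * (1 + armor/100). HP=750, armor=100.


EHP = 750 * (1 + 100/100)
= 750 * (1 + 1.0)
= 750 * 2.0
= 1500.0

1500.0 EHP


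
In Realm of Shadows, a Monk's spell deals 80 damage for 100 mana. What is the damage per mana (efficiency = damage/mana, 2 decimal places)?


Efficiency = damage / mana
= 80 / 100
= 0.80

0.80 dmg/mana


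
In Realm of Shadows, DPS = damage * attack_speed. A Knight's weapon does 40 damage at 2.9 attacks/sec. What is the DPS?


DPS = damage * attack_speed
= 40 * 2.9
= 116.0

116.0 DPS


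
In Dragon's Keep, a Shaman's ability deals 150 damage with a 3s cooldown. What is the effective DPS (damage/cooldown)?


DPS = damage / cooldown
= 150 / 3
= 50.00

50.00 DPS


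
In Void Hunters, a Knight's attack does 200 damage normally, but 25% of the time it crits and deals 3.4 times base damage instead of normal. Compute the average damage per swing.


E[dmg] = base * (1 + crit_chance * (crit_mult - 1))
cc as decimal = 25/100 = 0.25
cm - 1 = 3.4 - 1 = 2.4
Bonus factor = 0.25 * 2.4 = 0.6
Total multiplier = 1 + 0.6 = 1.6
Expected damage = 200 * 1.6 = 320.00

320.00 damage


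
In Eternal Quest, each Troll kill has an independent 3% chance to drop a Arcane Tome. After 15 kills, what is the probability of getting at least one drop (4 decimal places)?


P(at least one) = 1 - P(none) = 1 - (1-p)^n
p = 3/100 = 0.03
1 - p = 0.97
(1 - p)^15 = 0.97^15 = 0.633251
P(at least one) = 1 - 0.633251 = 0.3667

0.3667


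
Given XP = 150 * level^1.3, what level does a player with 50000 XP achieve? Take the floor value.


XP = 150 * level^1.3, so level = (XP / 150)^(1/1.3)
= (50000 / 150)^(1/1.3)
= 333.3333^0.7692
= 87.232
Floor: level = 87

level 87


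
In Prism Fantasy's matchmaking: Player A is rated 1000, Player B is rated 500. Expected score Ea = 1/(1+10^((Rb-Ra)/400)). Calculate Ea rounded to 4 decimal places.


Elo expected score: Ea = 1/(1 + 10^((Rb-Ra)/400))
Rb - Ra = 500 - 1000 = -500
(Rb-Ra)/400 = -500/400 = -1.25
10^-1.25 = 0.056234
Ea = 1/(1 + 0.056234) = 1/1.056234 = 0.9468

0.9468


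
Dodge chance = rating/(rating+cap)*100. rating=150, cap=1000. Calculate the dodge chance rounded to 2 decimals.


dodge% = 150 / (150 + 1000) * 100
= 150 / 1150 * 100
= 0.130435 * 100
= 13.04%

13.04%


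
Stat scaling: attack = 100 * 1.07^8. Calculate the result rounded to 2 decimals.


value = base * growth^level
= 100 * 1.07^8
= 100 * 1.718186
= 171.82

171.82 attack


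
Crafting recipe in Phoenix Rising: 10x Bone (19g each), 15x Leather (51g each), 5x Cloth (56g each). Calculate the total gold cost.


Cost breakdown:
  Bone: 10 * 19 = 190
  Leather: 15 * 51 = 765
  Cloth: 5 * 56 = 280
Total = 190 + 765 + 280 = 1235

1235 gold


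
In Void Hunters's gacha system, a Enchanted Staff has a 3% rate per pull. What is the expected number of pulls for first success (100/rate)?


Expected pulls for a geometric distribution = 1/p = 100 / rate%
= 100 / 3
= 33.33

33.33 pulls


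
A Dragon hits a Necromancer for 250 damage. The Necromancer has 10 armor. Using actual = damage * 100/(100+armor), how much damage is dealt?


actual = 250 * 100 / (100 + 10)
= 250 * 100 / 110
= 25000 / 110
= 227.27

227.27 damage


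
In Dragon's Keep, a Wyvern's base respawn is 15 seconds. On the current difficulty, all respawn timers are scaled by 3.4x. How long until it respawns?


Respawn time = base * multiplier
= 15 * 3.4
= 51.0 seconds

51.0 seconds


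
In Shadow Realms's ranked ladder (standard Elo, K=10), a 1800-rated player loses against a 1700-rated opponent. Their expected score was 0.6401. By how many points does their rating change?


Elo update: delta = K * (S - Ea), where S = 0 (loses)
S - Ea = 0 - 0.6401 = -0.6401
Rating change = 10 * -0.6401
= -6.40

-6.40 rating points


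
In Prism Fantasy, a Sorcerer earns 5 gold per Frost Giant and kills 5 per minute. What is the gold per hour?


Gold per minute = 5 * 5 = 25
Gold per hour = 25 * 60 = 1500

1500 gold/hour


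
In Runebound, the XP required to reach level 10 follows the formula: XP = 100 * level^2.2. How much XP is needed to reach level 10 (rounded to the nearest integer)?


XP = 100 * level^2.2
Substitute level = 10:
XP = 100 * 10^2.2
= 100 * 158.4893
= 15849

15849 XP


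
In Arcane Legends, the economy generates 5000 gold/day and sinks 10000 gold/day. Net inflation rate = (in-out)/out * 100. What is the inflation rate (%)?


Net gold = 5000 - 10000 = -5000
Inflation rate = net / sunk * 100 = -5000 / 10000 * 100
= -0.5 * 100
= -50.00%

-50.00%


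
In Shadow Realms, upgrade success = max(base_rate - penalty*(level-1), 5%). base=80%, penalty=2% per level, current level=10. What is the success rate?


raw_rate = 80 - 2 * (10 - 1)
= 80 - 2 * 9
= 80 - 18
= 62
Apply floor: max(62, 5) = 62%

62%


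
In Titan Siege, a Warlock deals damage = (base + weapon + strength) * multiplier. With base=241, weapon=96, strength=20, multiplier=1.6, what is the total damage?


Sum base + weapon + str = 241 + 96 + 20 = 357
Multiply by 1.6:
357 * 1.6 = 571.2

571.2 damage


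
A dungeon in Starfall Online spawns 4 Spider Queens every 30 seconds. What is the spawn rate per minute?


Spawns per minute = count * (60 / interval)
= 4 * (60 / 30)
= 4 * 2.0
= 8.0

8.0 per minute


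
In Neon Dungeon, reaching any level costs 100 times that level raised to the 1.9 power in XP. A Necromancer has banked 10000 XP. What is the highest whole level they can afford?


XP = 100 * level^1.9, so level = (XP / 100)^(1/1.9)
= (10000 / 100)^(1/1.9)
= 100.0^0.5263
= 11.2884
Floor: level = 11

level 11
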